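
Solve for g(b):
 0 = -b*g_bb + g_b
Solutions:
 g(b) = C1 + C2*b^2


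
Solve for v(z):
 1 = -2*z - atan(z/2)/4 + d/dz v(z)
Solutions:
 v(z) = C1 + z^2 + z*atan(z/2)/4 + z - log(z^2 + 4)/4


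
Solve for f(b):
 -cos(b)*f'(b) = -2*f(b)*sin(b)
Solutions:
 f(b) = C1/cos(b)^2


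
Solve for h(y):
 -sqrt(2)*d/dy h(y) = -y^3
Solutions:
 h(y) = C1 + sqrt(2)*y^4/8


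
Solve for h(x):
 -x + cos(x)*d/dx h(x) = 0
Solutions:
 h(x) = C1 + Integral(x/cos(x), x)


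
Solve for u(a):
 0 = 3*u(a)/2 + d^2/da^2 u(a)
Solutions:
 u(a) = C1*sin(sqrt(6)*a/2) + C2*cos(sqrt(6)*a/2)


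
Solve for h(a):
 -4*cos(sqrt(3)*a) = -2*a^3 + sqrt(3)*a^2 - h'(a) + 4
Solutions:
 h(a) = C1 - a^4/2 + sqrt(3)*a^3/3 + 4*a + 4*sqrt(3)*sin(sqrt(3)*a)/3


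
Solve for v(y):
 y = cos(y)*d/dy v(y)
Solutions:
 v(y) = C1 + Integral(y/cos(y), y)


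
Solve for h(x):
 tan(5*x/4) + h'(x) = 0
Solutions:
 h(x) = C1 + 4*log(cos(5*x/4))/5


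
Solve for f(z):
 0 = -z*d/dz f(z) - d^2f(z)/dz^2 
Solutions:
 f(z) = C1 + C2*erf(sqrt(2)*z/2)


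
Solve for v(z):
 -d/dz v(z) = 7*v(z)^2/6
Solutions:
 v(z) = 6/(C1 + 7*z)


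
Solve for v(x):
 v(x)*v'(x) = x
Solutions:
 v(x) = -sqrt(C1 + x^2)
 v(x) = sqrt(C1 + x^2)


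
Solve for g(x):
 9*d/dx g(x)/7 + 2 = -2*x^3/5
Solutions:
 g(x) = C1 - 7*x^4/90 - 14*x/9


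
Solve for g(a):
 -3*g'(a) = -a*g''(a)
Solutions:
 g(a) = C1 + C2*a^4


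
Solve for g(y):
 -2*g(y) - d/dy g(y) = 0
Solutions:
 g(y) = C1*exp(-2*y)


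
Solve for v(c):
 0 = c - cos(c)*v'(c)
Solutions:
 v(c) = C1 + Integral(c/cos(c), c)


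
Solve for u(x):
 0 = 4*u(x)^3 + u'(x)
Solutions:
 u(x) = -sqrt(2)*sqrt(-1/(C1 - 4*x))/2
 u(x) = sqrt(2)*sqrt(-1/(C1 - 4*x))/2


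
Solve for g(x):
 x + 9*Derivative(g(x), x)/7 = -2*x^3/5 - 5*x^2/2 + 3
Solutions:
 g(x) = C1 - 7*x^4/90 - 35*x^3/54 - 7*x^2/18 + 7*x/3


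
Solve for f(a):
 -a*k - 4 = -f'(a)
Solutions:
 f(a) = C1 + a^2*k/2 + 4*a


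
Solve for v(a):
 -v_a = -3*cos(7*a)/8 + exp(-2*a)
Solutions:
 v(a) = C1 + 3*sin(7*a)/56 + exp(-2*a)/2


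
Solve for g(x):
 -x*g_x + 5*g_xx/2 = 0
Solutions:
 g(x) = C1 + C2*erfi(sqrt(5)*x/5)


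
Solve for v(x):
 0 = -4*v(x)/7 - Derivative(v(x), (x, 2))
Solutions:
 v(x) = C1*sin(2*sqrt(7)*x/7) + C2*cos(2*sqrt(7)*x/7)


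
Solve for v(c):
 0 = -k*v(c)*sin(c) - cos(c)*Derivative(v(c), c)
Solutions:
 v(c) = C1*exp(k*log(cos(c)))


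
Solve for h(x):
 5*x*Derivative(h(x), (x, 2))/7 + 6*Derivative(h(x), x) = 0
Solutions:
 h(x) = C1 + C2/x^(37/5)


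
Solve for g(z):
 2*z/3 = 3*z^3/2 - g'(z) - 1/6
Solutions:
 g(z) = C1 + 3*z^4/8 - z^2/3 - z/6


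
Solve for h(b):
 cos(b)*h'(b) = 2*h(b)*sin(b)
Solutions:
 h(b) = C1/cos(b)^2


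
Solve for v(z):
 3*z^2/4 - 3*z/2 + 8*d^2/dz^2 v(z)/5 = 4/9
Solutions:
 v(z) = C1 + C2*z - 5*z^4/128 + 5*z^3/32 + 5*z^2/36


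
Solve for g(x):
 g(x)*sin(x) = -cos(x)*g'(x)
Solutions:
 g(x) = C1*cos(x)


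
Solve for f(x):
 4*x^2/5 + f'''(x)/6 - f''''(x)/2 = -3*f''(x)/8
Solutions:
 f(x) = C1 + C2*x + C3*exp(x*(1 - 2*sqrt(7))/6) + C4*exp(x*(1 + 2*sqrt(7))/6) - 8*x^4/45 + 128*x^3/405 - 3968*x^2/1215


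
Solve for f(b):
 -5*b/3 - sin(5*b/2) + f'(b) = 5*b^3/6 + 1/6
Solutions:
 f(b) = C1 + 5*b^4/24 + 5*b^2/6 + b/6 - 2*cos(5*b/2)/5


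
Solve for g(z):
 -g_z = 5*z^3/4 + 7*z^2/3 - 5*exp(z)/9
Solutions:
 g(z) = C1 - 5*z^4/16 - 7*z^3/9 + 5*exp(z)/9


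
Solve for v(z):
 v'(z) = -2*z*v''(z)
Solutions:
 v(z) = C1 + C2*sqrt(z)


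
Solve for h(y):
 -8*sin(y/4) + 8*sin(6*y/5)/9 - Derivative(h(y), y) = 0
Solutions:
 h(y) = C1 + 32*cos(y/4) - 20*cos(6*y/5)/27


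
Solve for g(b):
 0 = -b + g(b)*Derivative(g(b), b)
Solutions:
 g(b) = -sqrt(C1 + b^2)
 g(b) = sqrt(C1 + b^2)


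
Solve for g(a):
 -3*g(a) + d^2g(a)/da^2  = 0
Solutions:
 g(a) = C1*exp(-sqrt(3)*a) + C2*exp(sqrt(3)*a)


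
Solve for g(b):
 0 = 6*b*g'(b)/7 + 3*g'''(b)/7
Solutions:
 g(b) = C1 + Integral(C2*airyai(-2^(1/3)*b) + C3*airybi(-2^(1/3)*b), b)


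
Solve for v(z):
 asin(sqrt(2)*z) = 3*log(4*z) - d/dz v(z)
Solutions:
 v(z) = C1 + 3*z*log(z) - z*asin(sqrt(2)*z) - 3*z + 6*z*log(2) - sqrt(2)*sqrt(1 - 2*z^2)/2


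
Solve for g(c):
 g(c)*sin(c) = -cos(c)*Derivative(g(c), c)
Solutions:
 g(c) = C1*cos(c)


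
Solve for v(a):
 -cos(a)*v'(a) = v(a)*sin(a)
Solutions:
 v(a) = C1*cos(a)


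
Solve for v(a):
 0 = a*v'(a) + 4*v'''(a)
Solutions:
 v(a) = C1 + Integral(C2*airyai(-2^(1/3)*a/2) + C3*airybi(-2^(1/3)*a/2), a)


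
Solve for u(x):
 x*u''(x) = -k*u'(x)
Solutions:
 u(x) = C1 + x^(1 - re(k))*(C2*sin(log(x)*Abs(im(k))) + C3*cos(log(x)*im(k)))


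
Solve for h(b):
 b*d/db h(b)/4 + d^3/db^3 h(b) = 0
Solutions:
 h(b) = C1 + Integral(C2*airyai(-2^(1/3)*b/2) + C3*airybi(-2^(1/3)*b/2), b)


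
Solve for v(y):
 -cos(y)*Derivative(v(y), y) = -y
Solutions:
 v(y) = C1 + Integral(y/cos(y), y)


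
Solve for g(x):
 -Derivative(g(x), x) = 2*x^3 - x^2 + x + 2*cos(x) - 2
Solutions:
 g(x) = C1 - x^4/2 + x^3/3 - x^2/2 + 2*x - 2*sin(x)


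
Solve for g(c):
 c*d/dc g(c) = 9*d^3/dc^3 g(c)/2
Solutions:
 g(c) = C1 + Integral(C2*airyai(6^(1/3)*c/3) + C3*airybi(6^(1/3)*c/3), c)


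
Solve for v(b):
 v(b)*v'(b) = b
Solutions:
 v(b) = -sqrt(C1 + b^2)
 v(b) = sqrt(C1 + b^2)


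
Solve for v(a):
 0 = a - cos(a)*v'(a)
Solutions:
 v(a) = C1 + Integral(a/cos(a), a)


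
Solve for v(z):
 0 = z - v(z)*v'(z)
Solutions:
 v(z) = -sqrt(C1 + z^2)
 v(z) = sqrt(C1 + z^2)


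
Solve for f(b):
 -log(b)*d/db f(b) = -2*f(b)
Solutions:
 f(b) = C1*exp(2*li(b))


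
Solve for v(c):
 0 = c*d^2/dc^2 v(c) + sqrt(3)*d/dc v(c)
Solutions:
 v(c) = C1 + C2*c^(1 - sqrt(3))


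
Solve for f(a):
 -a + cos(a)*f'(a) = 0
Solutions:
 f(a) = C1 + Integral(a/cos(a), a)


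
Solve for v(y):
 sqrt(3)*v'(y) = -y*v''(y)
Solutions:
 v(y) = C1 + C2*y^(1 - sqrt(3))


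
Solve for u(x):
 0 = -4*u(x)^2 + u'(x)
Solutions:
 u(x) = -1/(C1 + 4*x)


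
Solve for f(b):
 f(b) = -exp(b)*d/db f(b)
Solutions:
 f(b) = C1*exp(exp(-b))


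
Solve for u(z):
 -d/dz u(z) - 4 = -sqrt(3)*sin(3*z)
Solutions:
 u(z) = C1 - 4*z - sqrt(3)*cos(3*z)/3


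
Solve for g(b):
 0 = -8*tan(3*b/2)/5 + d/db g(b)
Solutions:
 g(b) = C1 - 16*log(cos(3*b/2))/15


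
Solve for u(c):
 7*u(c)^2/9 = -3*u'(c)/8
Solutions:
 u(c) = 27/(C1 + 56*c)


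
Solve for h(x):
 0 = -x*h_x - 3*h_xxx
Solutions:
 h(x) = C1 + Integral(C2*airyai(-3^(2/3)*x/3) + C3*airybi(-3^(2/3)*x/3), x)


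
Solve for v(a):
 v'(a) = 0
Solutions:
 v(a) = C1


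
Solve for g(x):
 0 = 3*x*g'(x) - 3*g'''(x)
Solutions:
 g(x) = C1 + Integral(C2*airyai(x) + C3*airybi(x), x)


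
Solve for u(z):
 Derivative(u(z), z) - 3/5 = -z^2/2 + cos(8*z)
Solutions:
 u(z) = C1 - z^3/6 + 3*z/5 + sin(8*z)/8


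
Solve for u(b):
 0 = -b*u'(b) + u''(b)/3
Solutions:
 u(b) = C1 + C2*erfi(sqrt(6)*b/2)


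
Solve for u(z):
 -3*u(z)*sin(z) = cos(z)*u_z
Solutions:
 u(z) = C1*cos(z)^3


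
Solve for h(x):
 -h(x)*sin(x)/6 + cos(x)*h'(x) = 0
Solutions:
 h(x) = C1/cos(x)^(1/6)


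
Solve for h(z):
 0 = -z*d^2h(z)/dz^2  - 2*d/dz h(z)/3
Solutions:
 h(z) = C1 + C2*z^(1/3)


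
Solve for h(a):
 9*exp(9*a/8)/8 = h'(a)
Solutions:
 h(a) = C1 + exp(9*a/8)


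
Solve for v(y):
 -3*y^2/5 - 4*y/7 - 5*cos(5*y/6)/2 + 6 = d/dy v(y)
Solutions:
 v(y) = C1 - y^3/5 - 2*y^2/7 + 6*y - 3*sin(5*y/6)


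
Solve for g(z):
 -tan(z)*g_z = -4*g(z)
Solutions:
 g(z) = C1*sin(z)^4


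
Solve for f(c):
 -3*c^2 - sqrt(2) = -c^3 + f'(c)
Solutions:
 f(c) = C1 + c^4/4 - c^3 - sqrt(2)*c


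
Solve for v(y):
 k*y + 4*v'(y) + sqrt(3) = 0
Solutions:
 v(y) = C1 - k*y^2/8 - sqrt(3)*y/4


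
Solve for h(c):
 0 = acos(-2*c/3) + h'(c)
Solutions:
 h(c) = C1 - c*acos(-2*c/3) - sqrt(9 - 4*c^2)/2


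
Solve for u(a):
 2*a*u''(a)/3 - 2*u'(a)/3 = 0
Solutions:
 u(a) = C1 + C2*a^2


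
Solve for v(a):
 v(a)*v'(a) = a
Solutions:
 v(a) = -sqrt(C1 + a^2)
 v(a) = sqrt(C1 + a^2)


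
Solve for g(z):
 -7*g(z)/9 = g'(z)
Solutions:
 g(z) = C1*exp(-7*z/9)


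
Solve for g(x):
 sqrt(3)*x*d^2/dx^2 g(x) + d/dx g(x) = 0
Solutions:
 g(x) = C1 + C2*x^(1 - sqrt(3)/3)


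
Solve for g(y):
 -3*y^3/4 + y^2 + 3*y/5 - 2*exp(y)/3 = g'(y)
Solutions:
 g(y) = C1 - 3*y^4/16 + y^3/3 + 3*y^2/10 - 2*exp(y)/3


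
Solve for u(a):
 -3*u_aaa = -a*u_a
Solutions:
 u(a) = C1 + Integral(C2*airyai(3^(2/3)*a/3) + C3*airybi(3^(2/3)*a/3), a)


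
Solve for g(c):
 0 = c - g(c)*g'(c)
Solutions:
 g(c) = -sqrt(C1 + c^2)
 g(c) = sqrt(C1 + c^2)


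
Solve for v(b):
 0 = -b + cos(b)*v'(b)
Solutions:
 v(b) = C1 + Integral(b/cos(b), b)


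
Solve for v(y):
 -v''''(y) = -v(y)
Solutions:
 v(y) = C1*exp(-y) + C2*exp(y) + C3*sin(y) + C4*cos(y)


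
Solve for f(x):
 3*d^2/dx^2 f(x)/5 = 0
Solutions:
 f(x) = C1 + C2*x


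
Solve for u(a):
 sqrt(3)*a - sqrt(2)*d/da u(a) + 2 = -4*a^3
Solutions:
 u(a) = C1 + sqrt(2)*a^4/2 + sqrt(6)*a^2/4 + sqrt(2)*a


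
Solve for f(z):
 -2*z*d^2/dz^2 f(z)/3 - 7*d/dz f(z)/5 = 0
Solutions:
 f(z) = C1 + C2/z^(11/10)


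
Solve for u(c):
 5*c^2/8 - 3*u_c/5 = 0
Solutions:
 u(c) = C1 + 25*c^3/72


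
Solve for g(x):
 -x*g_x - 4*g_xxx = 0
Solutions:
 g(x) = C1 + Integral(C2*airyai(-2^(1/3)*x/2) + C3*airybi(-2^(1/3)*x/2), x)


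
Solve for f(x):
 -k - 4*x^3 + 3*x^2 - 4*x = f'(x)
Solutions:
 f(x) = C1 - k*x - x^4 + x^3 - 2*x^2


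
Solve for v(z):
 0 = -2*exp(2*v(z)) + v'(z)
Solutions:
 v(z) = log(-sqrt(-1/(C1 + 2*z))) - log(2)/2
 v(z) = log(-1/(C1 + 2*z))/2 - log(2)/2


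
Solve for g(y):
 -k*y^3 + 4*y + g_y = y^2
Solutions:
 g(y) = C1 + k*y^4/4 + y^3/3 - 2*y^2


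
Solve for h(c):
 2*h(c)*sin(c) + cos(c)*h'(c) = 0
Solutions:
 h(c) = C1*cos(c)^2


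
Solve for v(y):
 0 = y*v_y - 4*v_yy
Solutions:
 v(y) = C1 + C2*erfi(sqrt(2)*y/4)


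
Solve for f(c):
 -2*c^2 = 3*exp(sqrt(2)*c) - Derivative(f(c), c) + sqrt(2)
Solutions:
 f(c) = C1 + 2*c^3/3 + sqrt(2)*c + 3*sqrt(2)*exp(sqrt(2)*c)/2


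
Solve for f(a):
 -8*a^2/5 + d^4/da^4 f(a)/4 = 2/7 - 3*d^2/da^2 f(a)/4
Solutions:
 f(a) = C1 + C2*a + C3*sin(sqrt(3)*a) + C4*cos(sqrt(3)*a) + 8*a^4/45 - 164*a^2/315


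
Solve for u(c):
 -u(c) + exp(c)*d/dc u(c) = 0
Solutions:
 u(c) = C1*exp(-exp(-c))


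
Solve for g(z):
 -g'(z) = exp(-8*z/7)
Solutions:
 g(z) = C1 + 7*exp(-8*z/7)/8


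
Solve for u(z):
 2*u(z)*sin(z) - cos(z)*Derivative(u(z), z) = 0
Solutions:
 u(z) = C1/cos(z)^2


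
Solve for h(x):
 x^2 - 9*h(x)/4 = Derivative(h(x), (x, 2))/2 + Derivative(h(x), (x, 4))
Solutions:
 h(x) = 4*x^2/9 + (C1*sin(sqrt(6)*x*cos(atan(sqrt(35))/2)/2) + C2*cos(sqrt(6)*x*cos(atan(sqrt(35))/2)/2))*exp(-sqrt(6)*x*sin(atan(sqrt(35))/2)/2) + (C3*sin(sqrt(6)*x*cos(atan(sqrt(35))/2)/2) + C4*cos(sqrt(6)*x*cos(atan(sqrt(35))/2)/2))*exp(sqrt(6)*x*sin(atan(sqrt(35))/2)/2) - 16/81


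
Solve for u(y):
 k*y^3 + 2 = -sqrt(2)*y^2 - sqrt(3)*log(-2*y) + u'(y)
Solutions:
 u(y) = C1 + k*y^4/4 + sqrt(2)*y^3/3 + sqrt(3)*y*log(-y) + y*(-sqrt(3) + sqrt(3)*log(2) + 2)


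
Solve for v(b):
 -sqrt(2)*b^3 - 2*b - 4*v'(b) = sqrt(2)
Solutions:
 v(b) = C1 - sqrt(2)*b^4/16 - b^2/4 - sqrt(2)*b/4


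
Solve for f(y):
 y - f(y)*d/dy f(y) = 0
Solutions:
 f(y) = -sqrt(C1 + y^2)
 f(y) = sqrt(C1 + y^2)


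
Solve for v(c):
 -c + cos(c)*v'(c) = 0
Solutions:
 v(c) = C1 + Integral(c/cos(c), c)


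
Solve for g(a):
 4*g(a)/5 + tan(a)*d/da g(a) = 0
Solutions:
 g(a) = C1/sin(a)^(4/5)


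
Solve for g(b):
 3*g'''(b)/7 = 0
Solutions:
 g(b) = C1 + C2*b + C3*b^2


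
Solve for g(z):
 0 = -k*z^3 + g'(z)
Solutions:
 g(z) = C1 + k*z^4/4


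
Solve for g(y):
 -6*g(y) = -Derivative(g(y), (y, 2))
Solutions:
 g(y) = C1*exp(-sqrt(6)*y) + C2*exp(sqrt(6)*y)


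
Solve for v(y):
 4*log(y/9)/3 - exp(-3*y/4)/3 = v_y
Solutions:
 v(y) = C1 + 4*y*log(y)/3 + 4*y*(-2*log(3) - 1)/3 + 4*exp(-3*y/4)/9


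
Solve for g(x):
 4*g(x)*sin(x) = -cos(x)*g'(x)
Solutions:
 g(x) = C1*cos(x)^4


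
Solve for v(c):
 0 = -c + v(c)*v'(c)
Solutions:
 v(c) = -sqrt(C1 + c^2)
 v(c) = sqrt(C1 + c^2)


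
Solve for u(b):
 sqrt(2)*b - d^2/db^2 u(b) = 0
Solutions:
 u(b) = C1 + C2*b + sqrt(2)*b^3/6


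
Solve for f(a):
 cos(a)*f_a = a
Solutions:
 f(a) = C1 + Integral(a/cos(a), a)


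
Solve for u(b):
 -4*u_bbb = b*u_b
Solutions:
 u(b) = C1 + Integral(C2*airyai(-2^(1/3)*b/2) + C3*airybi(-2^(1/3)*b/2), b)


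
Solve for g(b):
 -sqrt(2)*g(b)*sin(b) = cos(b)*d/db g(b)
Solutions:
 g(b) = C1*cos(b)^(sqrt(2))


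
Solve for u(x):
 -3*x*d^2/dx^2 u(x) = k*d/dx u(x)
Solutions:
 u(x) = C1 + x^(1 - re(k)/3)*(C2*sin(log(x)*Abs(im(k))/3) + C3*cos(log(x)*im(k)/3))


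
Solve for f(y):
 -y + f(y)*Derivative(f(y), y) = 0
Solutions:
 f(y) = -sqrt(C1 + y^2)
 f(y) = sqrt(C1 + y^2)


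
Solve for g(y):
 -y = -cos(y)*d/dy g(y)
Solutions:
 g(y) = C1 + Integral(y/cos(y), y)


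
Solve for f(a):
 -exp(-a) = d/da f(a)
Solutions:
 f(a) = C1 + exp(-a)


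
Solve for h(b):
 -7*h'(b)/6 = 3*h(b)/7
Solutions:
 h(b) = C1*exp(-18*b/49)


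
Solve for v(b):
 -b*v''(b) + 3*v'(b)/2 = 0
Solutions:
 v(b) = C1 + C2*b^(5/2)


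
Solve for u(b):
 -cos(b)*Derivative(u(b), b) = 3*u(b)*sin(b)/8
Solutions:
 u(b) = C1*cos(b)^(3/8)


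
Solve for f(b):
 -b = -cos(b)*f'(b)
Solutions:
 f(b) = C1 + Integral(b/cos(b), b)


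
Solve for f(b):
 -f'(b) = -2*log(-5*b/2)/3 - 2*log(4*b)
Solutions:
 f(b) = C1 + 8*b*log(b)/3 + 2*b*(-4 + log(5) + 5*log(2) + I*pi)/3


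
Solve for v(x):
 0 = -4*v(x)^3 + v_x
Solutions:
 v(x) = -sqrt(2)*sqrt(-1/(C1 + 4*x))/2
 v(x) = sqrt(2)*sqrt(-1/(C1 + 4*x))/2


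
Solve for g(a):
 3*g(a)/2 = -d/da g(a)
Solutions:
 g(a) = C1*exp(-3*a/2)


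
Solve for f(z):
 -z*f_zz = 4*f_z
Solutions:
 f(z) = C1 + C2/z^3


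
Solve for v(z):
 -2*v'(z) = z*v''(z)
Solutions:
 v(z) = C1 + C2/z


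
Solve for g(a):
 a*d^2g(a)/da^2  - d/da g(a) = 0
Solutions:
 g(a) = C1 + C2*a^2


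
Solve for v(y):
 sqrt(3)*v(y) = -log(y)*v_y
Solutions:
 v(y) = C1*exp(-sqrt(3)*li(y))


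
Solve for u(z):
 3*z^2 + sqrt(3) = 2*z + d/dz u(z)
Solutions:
 u(z) = C1 + z^3 - z^2 + sqrt(3)*z


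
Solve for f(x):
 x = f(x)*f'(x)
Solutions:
 f(x) = -sqrt(C1 + x^2)
 f(x) = sqrt(C1 + x^2)


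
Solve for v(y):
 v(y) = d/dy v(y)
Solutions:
 v(y) = C1*exp(y)


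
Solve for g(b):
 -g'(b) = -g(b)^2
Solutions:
 g(b) = -1/(C1 + b)


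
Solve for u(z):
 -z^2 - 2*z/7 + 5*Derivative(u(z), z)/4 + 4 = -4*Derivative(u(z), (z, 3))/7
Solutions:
 u(z) = C1 + C2*sin(sqrt(35)*z/4) + C3*cos(sqrt(35)*z/4) + 4*z^3/15 + 4*z^2/35 - 688*z/175


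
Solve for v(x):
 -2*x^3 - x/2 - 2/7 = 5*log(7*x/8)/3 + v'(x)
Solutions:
 v(x) = C1 - x^4/2 - x^2/4 - 5*x*log(x)/3 - 5*x*log(7)/3 + 29*x/21 + 5*x*log(2)


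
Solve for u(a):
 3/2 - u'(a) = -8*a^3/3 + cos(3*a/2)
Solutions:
 u(a) = C1 + 2*a^4/3 + 3*a/2 - 2*sin(3*a/2)/3


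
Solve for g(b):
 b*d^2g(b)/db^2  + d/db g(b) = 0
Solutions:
 g(b) = C1 + C2*log(b)


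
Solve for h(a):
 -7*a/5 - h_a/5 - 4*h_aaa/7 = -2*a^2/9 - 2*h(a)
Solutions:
 h(a) = C1*exp(105^(1/3)*a*(-(450 + sqrt(202605))^(1/3) + 105^(1/3)/(450 + sqrt(202605))^(1/3))/60)*sin(3^(1/6)*35^(1/3)*a*(3*35^(1/3)/(450 + sqrt(202605))^(1/3) + 3^(2/3)*(450 + sqrt(202605))^(1/3))/60) + C2*exp(105^(1/3)*a*(-(450 + sqrt(202605))^(1/3) + 105^(1/3)/(450 + sqrt(202605))^(1/3))/60)*cos(3^(1/6)*35^(1/3)*a*(3*35^(1/3)/(450 + sqrt(202605))^(1/3) + 3^(2/3)*(450 + sqrt(202605))^(1/3))/60) + C3*exp(-105^(1/3)*a*(-(450 + sqrt(202605))^(1/3) + 105^(1/3)/(450 + sqrt(202605))^(1/3))/30) - a^2/9 + 61*a/90 + 61/900


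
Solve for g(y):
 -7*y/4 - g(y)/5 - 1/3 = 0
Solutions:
 g(y) = -35*y/4 - 5/3


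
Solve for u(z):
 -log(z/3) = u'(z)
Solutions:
 u(z) = C1 - z*log(z) + z + z*log(3)


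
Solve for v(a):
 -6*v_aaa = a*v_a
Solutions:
 v(a) = C1 + Integral(C2*airyai(-6^(2/3)*a/6) + C3*airybi(-6^(2/3)*a/6), a)


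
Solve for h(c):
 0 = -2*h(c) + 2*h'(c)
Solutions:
 h(c) = C1*exp(c)


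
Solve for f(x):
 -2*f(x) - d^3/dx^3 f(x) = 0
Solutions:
 f(x) = C3*exp(-2^(1/3)*x) + (C1*sin(2^(1/3)*sqrt(3)*x/2) + C2*cos(2^(1/3)*sqrt(3)*x/2))*exp(2^(1/3)*x/2)


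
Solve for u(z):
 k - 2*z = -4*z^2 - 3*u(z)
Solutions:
 u(z) = -k/3 - 4*z^2/3 + 2*z/3


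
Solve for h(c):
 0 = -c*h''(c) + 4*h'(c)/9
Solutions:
 h(c) = C1 + C2*c^(13/9)


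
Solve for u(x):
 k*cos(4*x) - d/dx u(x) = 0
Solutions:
 u(x) = C1 + k*sin(4*x)/4


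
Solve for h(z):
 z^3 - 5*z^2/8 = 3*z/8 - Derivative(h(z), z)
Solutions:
 h(z) = C1 - z^4/4 + 5*z^3/24 + 3*z^2/16


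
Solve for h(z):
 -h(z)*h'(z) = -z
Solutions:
 h(z) = -sqrt(C1 + z^2)
 h(z) = sqrt(C1 + z^2)


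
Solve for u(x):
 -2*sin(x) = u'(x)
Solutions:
 u(x) = C1 + 2*cos(x)


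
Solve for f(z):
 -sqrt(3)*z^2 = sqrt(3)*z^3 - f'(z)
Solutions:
 f(z) = C1 + sqrt(3)*z^4/4 + sqrt(3)*z^3/3


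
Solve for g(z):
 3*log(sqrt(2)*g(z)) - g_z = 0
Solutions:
 -2*Integral(1/(2*log(_y) + log(2)), (_y, g(z)))/3 = C1 - z


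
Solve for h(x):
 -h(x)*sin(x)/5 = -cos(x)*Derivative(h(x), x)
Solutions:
 h(x) = C1/cos(x)^(1/5)


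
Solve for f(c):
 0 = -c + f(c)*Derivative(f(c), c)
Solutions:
 f(c) = -sqrt(C1 + c^2)
 f(c) = sqrt(C1 + c^2)


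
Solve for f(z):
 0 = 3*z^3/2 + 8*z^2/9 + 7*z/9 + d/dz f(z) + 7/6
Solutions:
 f(z) = C1 - 3*z^4/8 - 8*z^3/27 - 7*z^2/18 - 7*z/6


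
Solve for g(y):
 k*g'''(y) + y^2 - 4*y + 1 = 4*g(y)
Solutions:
 g(y) = C1*exp(2^(2/3)*y*(1/k)^(1/3)) + C2*exp(2^(2/3)*y*(-1 + sqrt(3)*I)*(1/k)^(1/3)/2) + C3*exp(-2^(2/3)*y*(1 + sqrt(3)*I)*(1/k)^(1/3)/2) + y^2/4 - y + 1/4


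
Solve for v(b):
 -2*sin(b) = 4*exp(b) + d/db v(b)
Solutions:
 v(b) = C1 - 4*exp(b) + 2*cos(b)


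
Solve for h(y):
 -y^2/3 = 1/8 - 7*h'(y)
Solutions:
 h(y) = C1 + y^3/63 + y/56


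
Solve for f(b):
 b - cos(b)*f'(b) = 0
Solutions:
 f(b) = C1 + Integral(b/cos(b), b)


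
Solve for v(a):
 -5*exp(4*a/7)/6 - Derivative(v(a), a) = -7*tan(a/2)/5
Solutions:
 v(a) = C1 - 35*exp(4*a/7)/24 - 14*log(cos(a/2))/5


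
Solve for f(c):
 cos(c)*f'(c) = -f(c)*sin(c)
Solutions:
 f(c) = C1*cos(c)


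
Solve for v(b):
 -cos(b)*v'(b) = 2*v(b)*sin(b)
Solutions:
 v(b) = C1*cos(b)^2


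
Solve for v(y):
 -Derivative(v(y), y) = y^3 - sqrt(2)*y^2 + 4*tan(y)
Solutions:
 v(y) = C1 - y^4/4 + sqrt(2)*y^3/3 + 4*log(cos(y))


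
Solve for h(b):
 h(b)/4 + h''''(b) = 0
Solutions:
 h(b) = (C1*sin(b/2) + C2*cos(b/2))*exp(-b/2) + (C3*sin(b/2) + C4*cos(b/2))*exp(b/2)


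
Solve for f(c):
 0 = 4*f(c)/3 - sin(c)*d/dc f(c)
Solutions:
 f(c) = C1*(cos(c) - 1)^(2/3)/(cos(c) + 1)^(2/3)


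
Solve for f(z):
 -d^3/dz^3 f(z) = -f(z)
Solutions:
 f(z) = C3*exp(z) + (C1*sin(sqrt(3)*z/2) + C2*cos(sqrt(3)*z/2))*exp(-z/2)


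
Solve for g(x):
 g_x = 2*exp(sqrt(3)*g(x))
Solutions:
 g(x) = sqrt(3)*(2*log(-1/(C1 + 2*x)) - log(3))/6


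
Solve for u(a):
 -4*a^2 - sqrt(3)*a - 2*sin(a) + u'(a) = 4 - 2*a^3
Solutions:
 u(a) = C1 - a^4/2 + 4*a^3/3 + sqrt(3)*a^2/2 + 4*a - 2*cos(a)


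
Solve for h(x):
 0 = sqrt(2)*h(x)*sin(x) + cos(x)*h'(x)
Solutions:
 h(x) = C1*cos(x)^(sqrt(2))


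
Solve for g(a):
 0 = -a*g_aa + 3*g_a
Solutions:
 g(a) = C1 + C2*a^4


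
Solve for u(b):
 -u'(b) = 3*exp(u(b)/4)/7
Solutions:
 u(b) = 4*log(1/(C1 + 3*b)) + 4*log(28)


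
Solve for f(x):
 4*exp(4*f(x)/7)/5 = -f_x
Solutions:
 f(x) = 7*log(-(1/(C1 + 16*x))^(1/4)) + 7*log(35)/4
 f(x) = 7*log(1/(C1 + 16*x))/4 + 7*log(35)/4
 f(x) = 7*log(-I*(1/(C1 + 16*x))^(1/4)) + 7*log(35)/4
 f(x) = 7*log(I*(1/(C1 + 16*x))^(1/4)) + 7*log(35)/4


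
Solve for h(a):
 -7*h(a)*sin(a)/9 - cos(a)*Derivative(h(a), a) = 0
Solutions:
 h(a) = C1*cos(a)^(7/9)


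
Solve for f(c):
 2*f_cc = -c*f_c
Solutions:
 f(c) = C1 + C2*erf(c/2)


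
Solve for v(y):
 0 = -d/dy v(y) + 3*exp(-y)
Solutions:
 v(y) = C1 - 3*exp(-y)


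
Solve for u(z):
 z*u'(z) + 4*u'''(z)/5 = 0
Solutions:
 u(z) = C1 + Integral(C2*airyai(-10^(1/3)*z/2) + C3*airybi(-10^(1/3)*z/2), z)


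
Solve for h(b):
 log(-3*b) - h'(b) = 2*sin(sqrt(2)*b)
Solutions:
 h(b) = C1 + b*log(-b) - b + b*log(3) + sqrt(2)*cos(sqrt(2)*b)


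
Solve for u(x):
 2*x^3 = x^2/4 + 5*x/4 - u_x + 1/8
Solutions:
 u(x) = C1 - x^4/2 + x^3/12 + 5*x^2/8 + x/8


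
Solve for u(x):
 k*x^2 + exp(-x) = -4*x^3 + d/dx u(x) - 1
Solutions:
 u(x) = C1 + k*x^3/3 + x^4 + x - exp(-x)


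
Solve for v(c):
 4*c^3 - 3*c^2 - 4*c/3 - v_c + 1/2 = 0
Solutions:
 v(c) = C1 + c^4 - c^3 - 2*c^2/3 + c/2


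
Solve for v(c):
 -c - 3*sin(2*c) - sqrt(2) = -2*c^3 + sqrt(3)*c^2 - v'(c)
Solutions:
 v(c) = C1 - c^4/2 + sqrt(3)*c^3/3 + c^2/2 + sqrt(2)*c - 3*cos(2*c)/2


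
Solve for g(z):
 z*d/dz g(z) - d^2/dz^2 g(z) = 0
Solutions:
 g(z) = C1 + C2*erfi(sqrt(2)*z/2)


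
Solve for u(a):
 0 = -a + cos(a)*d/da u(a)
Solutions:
 u(a) = C1 + Integral(a/cos(a), a)


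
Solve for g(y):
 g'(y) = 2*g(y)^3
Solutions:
 g(y) = -sqrt(2)*sqrt(-1/(C1 + 2*y))/2
 g(y) = sqrt(2)*sqrt(-1/(C1 + 2*y))/2


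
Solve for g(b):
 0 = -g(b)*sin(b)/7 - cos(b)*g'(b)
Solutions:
 g(b) = C1*cos(b)^(1/7)


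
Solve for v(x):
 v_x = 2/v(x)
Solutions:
 v(x) = -sqrt(C1 + 4*x)
 v(x) = sqrt(C1 + 4*x)


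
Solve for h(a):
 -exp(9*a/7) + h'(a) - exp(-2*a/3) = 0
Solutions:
 h(a) = C1 + 7*exp(9*a/7)/9 - 3*exp(-2*a/3)/2


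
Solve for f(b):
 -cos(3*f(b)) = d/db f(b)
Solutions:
 f(b) = -asin((C1 + exp(6*b))/(C1 - exp(6*b)))/3 + pi/3
 f(b) = asin((C1 + exp(6*b))/(C1 - exp(6*b)))/3


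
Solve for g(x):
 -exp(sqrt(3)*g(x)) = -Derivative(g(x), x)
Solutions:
 g(x) = sqrt(3)*(2*log(-1/(C1 + x)) - log(3))/6


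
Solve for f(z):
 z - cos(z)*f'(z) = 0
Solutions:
 f(z) = C1 + Integral(z/cos(z), z)


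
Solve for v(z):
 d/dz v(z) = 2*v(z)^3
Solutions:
 v(z) = -sqrt(2)*sqrt(-1/(C1 + 2*z))/2
 v(z) = sqrt(2)*sqrt(-1/(C1 + 2*z))/2


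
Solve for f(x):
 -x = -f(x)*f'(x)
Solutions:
 f(x) = -sqrt(C1 + x^2)
 f(x) = sqrt(C1 + x^2)


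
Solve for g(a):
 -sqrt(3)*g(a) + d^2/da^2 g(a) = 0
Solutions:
 g(a) = C1*exp(-3^(1/4)*a) + C2*exp(3^(1/4)*a)


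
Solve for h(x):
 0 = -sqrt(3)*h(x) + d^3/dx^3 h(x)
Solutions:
 h(x) = C3*exp(3^(1/6)*x) + (C1*sin(3^(2/3)*x/2) + C2*cos(3^(2/3)*x/2))*exp(-3^(1/6)*x/2)


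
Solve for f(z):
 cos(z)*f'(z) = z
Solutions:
 f(z) = C1 + Integral(z/cos(z), z)


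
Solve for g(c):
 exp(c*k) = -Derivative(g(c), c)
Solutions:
 g(c) = C1 - exp(c*k)/k


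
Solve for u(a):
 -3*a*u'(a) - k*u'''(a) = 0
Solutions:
 u(a) = C1 + Integral(C2*airyai(3^(1/3)*a*(-1/k)^(1/3)) + C3*airybi(3^(1/3)*a*(-1/k)^(1/3)), a)


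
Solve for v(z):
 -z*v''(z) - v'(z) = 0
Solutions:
 v(z) = C1 + C2*log(z)


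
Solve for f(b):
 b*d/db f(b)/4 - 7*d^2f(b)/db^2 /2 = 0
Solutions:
 f(b) = C1 + C2*erfi(sqrt(7)*b/14)


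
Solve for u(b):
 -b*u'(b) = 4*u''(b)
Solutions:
 u(b) = C1 + C2*erf(sqrt(2)*b/4)


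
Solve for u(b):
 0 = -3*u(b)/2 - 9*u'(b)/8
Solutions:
 u(b) = C1*exp(-4*b/3)


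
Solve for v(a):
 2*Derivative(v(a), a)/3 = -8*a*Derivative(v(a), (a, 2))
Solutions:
 v(a) = C1 + C2*a^(11/12)


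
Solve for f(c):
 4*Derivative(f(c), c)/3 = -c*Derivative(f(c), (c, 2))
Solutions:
 f(c) = C1 + C2/c^(1/3)


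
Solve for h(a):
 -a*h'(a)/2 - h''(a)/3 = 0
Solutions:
 h(a) = C1 + C2*erf(sqrt(3)*a/2)


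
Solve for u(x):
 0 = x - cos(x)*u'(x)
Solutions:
 u(x) = C1 + Integral(x/cos(x), x)


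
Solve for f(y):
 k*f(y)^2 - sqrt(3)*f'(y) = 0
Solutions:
 f(y) = -3/(C1 + sqrt(3)*k*y)


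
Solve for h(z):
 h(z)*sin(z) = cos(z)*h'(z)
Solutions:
 h(z) = C1/cos(z)


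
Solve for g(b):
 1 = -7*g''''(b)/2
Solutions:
 g(b) = C1 + C2*b + C3*b^2 + C4*b^3 - b^4/84


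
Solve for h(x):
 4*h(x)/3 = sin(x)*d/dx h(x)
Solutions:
 h(x) = C1*(cos(x) - 1)^(2/3)/(cos(x) + 1)^(2/3)


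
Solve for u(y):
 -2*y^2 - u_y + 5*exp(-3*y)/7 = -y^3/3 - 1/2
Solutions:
 u(y) = C1 + y^4/12 - 2*y^3/3 + y/2 - 5*exp(-3*y)/21


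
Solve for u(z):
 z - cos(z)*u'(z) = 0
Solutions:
 u(z) = C1 + Integral(z/cos(z), z)


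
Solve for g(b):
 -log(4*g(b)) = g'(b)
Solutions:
 Integral(1/(log(_y) + 2*log(2)), (_y, g(b))) = C1 - b


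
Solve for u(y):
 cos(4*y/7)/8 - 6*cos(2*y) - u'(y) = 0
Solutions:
 u(y) = C1 + 7*sin(4*y/7)/32 - 3*sin(2*y)


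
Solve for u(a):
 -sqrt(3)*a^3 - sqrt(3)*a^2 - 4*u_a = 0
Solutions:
 u(a) = C1 - sqrt(3)*a^4/16 - sqrt(3)*a^3/12


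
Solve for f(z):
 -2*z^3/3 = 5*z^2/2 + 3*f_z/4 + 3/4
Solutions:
 f(z) = C1 - 2*z^4/9 - 10*z^3/9 - z


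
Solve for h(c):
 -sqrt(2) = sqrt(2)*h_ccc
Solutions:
 h(c) = C1 + C2*c + C3*c^2 - c^3/6


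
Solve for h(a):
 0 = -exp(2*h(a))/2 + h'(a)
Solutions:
 h(a) = log(-sqrt(-1/(C1 + a)))
 h(a) = log(-1/(C1 + a))/2


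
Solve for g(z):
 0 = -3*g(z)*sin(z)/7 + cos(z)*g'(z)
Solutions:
 g(z) = C1/cos(z)^(3/7)


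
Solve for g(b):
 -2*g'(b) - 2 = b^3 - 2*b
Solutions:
 g(b) = C1 - b^4/8 + b^2/2 - b


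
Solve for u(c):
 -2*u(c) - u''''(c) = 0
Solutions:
 u(c) = (C1*sin(2^(3/4)*c/2) + C2*cos(2^(3/4)*c/2))*exp(-2^(3/4)*c/2) + (C3*sin(2^(3/4)*c/2) + C4*cos(2^(3/4)*c/2))*exp(2^(3/4)*c/2)


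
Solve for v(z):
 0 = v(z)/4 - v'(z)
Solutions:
 v(z) = C1*exp(z/4)


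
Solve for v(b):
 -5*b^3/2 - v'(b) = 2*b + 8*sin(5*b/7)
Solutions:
 v(b) = C1 - 5*b^4/8 - b^2 + 56*cos(5*b/7)/5


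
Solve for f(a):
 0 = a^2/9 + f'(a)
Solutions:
 f(a) = C1 - a^3/27


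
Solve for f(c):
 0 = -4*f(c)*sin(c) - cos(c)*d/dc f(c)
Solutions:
 f(c) = C1*cos(c)^4


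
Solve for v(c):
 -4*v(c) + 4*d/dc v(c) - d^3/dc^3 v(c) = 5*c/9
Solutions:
 v(c) = C1*exp(6^(1/3)*c*(2*6^(1/3)/(sqrt(33) + 9)^(1/3) + (sqrt(33) + 9)^(1/3))/6)*sin(2^(1/3)*3^(1/6)*c*(-3^(2/3)*(sqrt(33) + 9)^(1/3)/6 + 2^(1/3)/(sqrt(33) + 9)^(1/3))) + C2*exp(6^(1/3)*c*(2*6^(1/3)/(sqrt(33) + 9)^(1/3) + (sqrt(33) + 9)^(1/3))/6)*cos(2^(1/3)*3^(1/6)*c*(-3^(2/3)*(sqrt(33) + 9)^(1/3)/6 + 2^(1/3)/(sqrt(33) + 9)^(1/3))) + C3*exp(-6^(1/3)*c*(2*6^(1/3)/(sqrt(33) + 9)^(1/3) + (sqrt(33) + 9)^(1/3))/3) - 5*c/36 - 5/36


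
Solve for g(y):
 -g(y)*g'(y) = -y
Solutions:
 g(y) = -sqrt(C1 + y^2)
 g(y) = sqrt(C1 + y^2)


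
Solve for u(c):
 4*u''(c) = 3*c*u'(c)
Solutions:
 u(c) = C1 + C2*erfi(sqrt(6)*c/4)


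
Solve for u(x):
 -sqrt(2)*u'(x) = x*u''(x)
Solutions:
 u(x) = C1 + C2*x^(1 - sqrt(2))


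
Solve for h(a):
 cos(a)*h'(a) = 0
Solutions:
 h(a) = C1


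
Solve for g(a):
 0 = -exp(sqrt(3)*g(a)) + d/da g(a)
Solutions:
 g(a) = sqrt(3)*(2*log(-1/(C1 + a)) - log(3))/6


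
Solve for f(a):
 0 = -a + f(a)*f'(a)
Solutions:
 f(a) = -sqrt(C1 + a^2)
 f(a) = sqrt(C1 + a^2)


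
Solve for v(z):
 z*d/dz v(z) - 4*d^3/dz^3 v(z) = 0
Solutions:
 v(z) = C1 + Integral(C2*airyai(2^(1/3)*z/2) + C3*airybi(2^(1/3)*z/2), z)


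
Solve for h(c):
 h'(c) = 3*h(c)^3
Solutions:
 h(c) = -sqrt(2)*sqrt(-1/(C1 + 3*c))/2
 h(c) = sqrt(2)*sqrt(-1/(C1 + 3*c))/2


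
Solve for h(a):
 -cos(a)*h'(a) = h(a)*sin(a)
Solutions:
 h(a) = C1*cos(a)


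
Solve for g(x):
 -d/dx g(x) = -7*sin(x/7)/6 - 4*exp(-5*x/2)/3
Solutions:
 g(x) = C1 - 49*cos(x/7)/6 - 8*exp(-5*x/2)/15


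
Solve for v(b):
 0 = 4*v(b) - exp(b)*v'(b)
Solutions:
 v(b) = C1*exp(-4*exp(-b))


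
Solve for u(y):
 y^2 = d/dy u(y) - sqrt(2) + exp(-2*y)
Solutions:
 u(y) = C1 + y^3/3 + sqrt(2)*y + exp(-2*y)/2


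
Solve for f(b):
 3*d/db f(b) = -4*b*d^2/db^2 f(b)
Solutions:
 f(b) = C1 + C2*b^(1/4)


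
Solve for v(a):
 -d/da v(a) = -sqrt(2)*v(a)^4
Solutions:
 v(a) = (-1/(C1 + 3*sqrt(2)*a))^(1/3)
 v(a) = (-1/(C1 + sqrt(2)*a))^(1/3)*(-3^(2/3) - 3*3^(1/6)*I)/6
 v(a) = (-1/(C1 + sqrt(2)*a))^(1/3)*(-3^(2/3) + 3*3^(1/6)*I)/6


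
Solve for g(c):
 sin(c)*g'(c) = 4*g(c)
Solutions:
 g(c) = C1*(cos(c)^2 - 2*cos(c) + 1)/(cos(c)^2 + 2*cos(c) + 1)


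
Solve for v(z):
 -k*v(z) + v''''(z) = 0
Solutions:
 v(z) = C1*exp(-k^(1/4)*z) + C2*exp(k^(1/4)*z) + C3*exp(-I*k^(1/4)*z) + C4*exp(I*k^(1/4)*z)


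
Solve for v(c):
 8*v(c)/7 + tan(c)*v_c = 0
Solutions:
 v(c) = C1/sin(c)^(8/7)


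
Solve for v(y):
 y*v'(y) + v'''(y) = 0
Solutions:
 v(y) = C1 + Integral(C2*airyai(-y) + C3*airybi(-y), y)


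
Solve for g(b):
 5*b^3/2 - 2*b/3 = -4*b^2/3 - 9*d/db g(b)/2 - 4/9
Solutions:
 g(b) = C1 - 5*b^4/36 - 8*b^3/81 + 2*b^2/27 - 8*b/81


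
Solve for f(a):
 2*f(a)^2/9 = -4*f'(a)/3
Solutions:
 f(a) = 6/(C1 + a)


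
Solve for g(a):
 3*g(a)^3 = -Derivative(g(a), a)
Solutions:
 g(a) = -sqrt(2)*sqrt(-1/(C1 - 3*a))/2
 g(a) = sqrt(2)*sqrt(-1/(C1 - 3*a))/2


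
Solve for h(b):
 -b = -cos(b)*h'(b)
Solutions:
 h(b) = C1 + Integral(b/cos(b), b)


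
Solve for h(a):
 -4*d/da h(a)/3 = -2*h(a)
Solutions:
 h(a) = C1*exp(3*a/2)


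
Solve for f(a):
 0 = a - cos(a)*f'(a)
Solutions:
 f(a) = C1 + Integral(a/cos(a), a)


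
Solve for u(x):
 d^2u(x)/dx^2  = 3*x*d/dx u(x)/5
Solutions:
 u(x) = C1 + C2*erfi(sqrt(30)*x/10)


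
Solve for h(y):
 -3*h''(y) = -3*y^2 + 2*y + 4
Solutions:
 h(y) = C1 + C2*y + y^4/12 - y^3/9 - 2*y^2/3


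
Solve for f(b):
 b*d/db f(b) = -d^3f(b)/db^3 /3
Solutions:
 f(b) = C1 + Integral(C2*airyai(-3^(1/3)*b) + C3*airybi(-3^(1/3)*b), b)


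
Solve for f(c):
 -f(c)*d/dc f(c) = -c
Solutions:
 f(c) = -sqrt(C1 + c^2)
 f(c) = sqrt(C1 + c^2)


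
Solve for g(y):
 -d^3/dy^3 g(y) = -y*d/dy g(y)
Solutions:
 g(y) = C1 + Integral(C2*airyai(y) + C3*airybi(y), y)


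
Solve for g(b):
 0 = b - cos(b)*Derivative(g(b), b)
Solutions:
 g(b) = C1 + Integral(b/cos(b), b)


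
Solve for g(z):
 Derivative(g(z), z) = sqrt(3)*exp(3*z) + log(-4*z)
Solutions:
 g(z) = C1 + z*log(-z) + z*(-1 + 2*log(2)) + sqrt(3)*exp(3*z)/3


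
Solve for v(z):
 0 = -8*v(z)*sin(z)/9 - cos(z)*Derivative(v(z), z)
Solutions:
 v(z) = C1*cos(z)^(8/9)


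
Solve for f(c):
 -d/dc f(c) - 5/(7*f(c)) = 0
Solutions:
 f(c) = -sqrt(C1 - 70*c)/7
 f(c) = sqrt(C1 - 70*c)/7


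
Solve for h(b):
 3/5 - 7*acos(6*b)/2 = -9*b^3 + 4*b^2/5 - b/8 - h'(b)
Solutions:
 h(b) = C1 - 9*b^4/4 + 4*b^3/15 - b^2/16 + 7*b*acos(6*b)/2 - 3*b/5 - 7*sqrt(1 - 36*b^2)/12


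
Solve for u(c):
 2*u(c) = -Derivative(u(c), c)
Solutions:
 u(c) = C1*exp(-2*c)


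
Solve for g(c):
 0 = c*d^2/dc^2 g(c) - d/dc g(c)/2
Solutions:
 g(c) = C1 + C2*c^(3/2)


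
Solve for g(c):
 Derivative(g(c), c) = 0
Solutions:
 g(c) = C1


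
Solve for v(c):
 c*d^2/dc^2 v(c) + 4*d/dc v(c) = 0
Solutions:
 v(c) = C1 + C2/c^3


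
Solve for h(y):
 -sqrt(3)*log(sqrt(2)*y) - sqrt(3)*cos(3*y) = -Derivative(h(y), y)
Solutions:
 h(y) = C1 + sqrt(3)*y*(log(y) - 1) + sqrt(3)*y*log(2)/2 + sqrt(3)*sin(3*y)/3


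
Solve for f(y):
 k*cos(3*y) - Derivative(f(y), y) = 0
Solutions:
 f(y) = C1 + k*sin(3*y)/3


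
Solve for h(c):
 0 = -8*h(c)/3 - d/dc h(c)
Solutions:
 h(c) = C1*exp(-8*c/3)


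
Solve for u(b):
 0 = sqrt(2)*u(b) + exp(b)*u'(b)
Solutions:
 u(b) = C1*exp(sqrt(2)*exp(-b))


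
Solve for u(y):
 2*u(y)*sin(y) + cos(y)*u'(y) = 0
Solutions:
 u(y) = C1*cos(y)^2


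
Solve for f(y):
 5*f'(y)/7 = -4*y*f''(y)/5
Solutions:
 f(y) = C1 + C2*y^(3/28)


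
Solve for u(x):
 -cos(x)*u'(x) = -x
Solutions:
 u(x) = C1 + Integral(x/cos(x), x)


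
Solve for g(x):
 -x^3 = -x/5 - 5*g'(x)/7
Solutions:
 g(x) = C1 + 7*x^4/20 - 7*x^2/50


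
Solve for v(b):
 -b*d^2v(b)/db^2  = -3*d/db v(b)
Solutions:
 v(b) = C1 + C2*b^4


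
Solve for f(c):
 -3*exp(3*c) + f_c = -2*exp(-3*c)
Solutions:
 f(c) = C1 + exp(3*c) + 2*exp(-3*c)/3


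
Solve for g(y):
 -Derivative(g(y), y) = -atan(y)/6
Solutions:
 g(y) = C1 + y*atan(y)/6 - log(y^2 + 1)/12


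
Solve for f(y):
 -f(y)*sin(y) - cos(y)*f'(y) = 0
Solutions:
 f(y) = C1*cos(y)


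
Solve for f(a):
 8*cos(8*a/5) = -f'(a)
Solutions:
 f(a) = C1 - 5*sin(8*a/5)


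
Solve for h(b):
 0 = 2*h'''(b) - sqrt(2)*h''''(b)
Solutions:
 h(b) = C1 + C2*b + C3*b^2 + C4*exp(sqrt(2)*b)


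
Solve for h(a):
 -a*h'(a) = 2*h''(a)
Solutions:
 h(a) = C1 + C2*erf(a/2)


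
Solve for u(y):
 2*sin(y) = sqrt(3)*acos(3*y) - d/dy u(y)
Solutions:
 u(y) = C1 + sqrt(3)*(y*acos(3*y) - sqrt(1 - 9*y^2)/3) + 2*cos(y)


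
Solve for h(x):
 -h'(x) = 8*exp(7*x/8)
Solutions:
 h(x) = C1 - 64*exp(7*x/8)/7


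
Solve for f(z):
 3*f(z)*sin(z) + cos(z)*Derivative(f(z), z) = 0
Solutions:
 f(z) = C1*cos(z)^3


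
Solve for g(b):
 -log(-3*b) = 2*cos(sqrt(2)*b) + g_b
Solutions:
 g(b) = C1 - b*log(-b) - b*log(3) + b - sqrt(2)*sin(sqrt(2)*b)


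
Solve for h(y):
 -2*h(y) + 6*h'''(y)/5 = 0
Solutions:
 h(y) = C3*exp(3^(2/3)*5^(1/3)*y/3) + (C1*sin(3^(1/6)*5^(1/3)*y/2) + C2*cos(3^(1/6)*5^(1/3)*y/2))*exp(-3^(2/3)*5^(1/3)*y/6)


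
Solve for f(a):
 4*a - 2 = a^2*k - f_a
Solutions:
 f(a) = C1 + a^3*k/3 - 2*a^2 + 2*a


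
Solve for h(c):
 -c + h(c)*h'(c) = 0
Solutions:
 h(c) = -sqrt(C1 + c^2)
 h(c) = sqrt(C1 + c^2)


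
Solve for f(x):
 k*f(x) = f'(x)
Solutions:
 f(x) = C1*exp(k*x)


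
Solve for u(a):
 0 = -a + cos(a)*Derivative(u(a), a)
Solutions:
 u(a) = C1 + Integral(a/cos(a), a)


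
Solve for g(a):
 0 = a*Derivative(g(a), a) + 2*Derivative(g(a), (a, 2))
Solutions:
 g(a) = C1 + C2*erf(a/2)


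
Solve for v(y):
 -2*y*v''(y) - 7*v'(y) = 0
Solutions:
 v(y) = C1 + C2/y^(5/2)


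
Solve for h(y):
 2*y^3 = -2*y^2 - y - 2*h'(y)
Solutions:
 h(y) = C1 - y^4/4 - y^3/3 - y^2/4


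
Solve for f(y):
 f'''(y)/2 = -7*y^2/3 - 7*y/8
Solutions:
 f(y) = C1 + C2*y + C3*y^2 - 7*y^5/90 - 7*y^4/96


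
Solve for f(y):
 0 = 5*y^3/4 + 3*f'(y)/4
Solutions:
 f(y) = C1 - 5*y^4/12


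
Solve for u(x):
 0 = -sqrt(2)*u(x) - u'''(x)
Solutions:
 u(x) = C3*exp(-2^(1/6)*x) + (C1*sin(2^(1/6)*sqrt(3)*x/2) + C2*cos(2^(1/6)*sqrt(3)*x/2))*exp(2^(1/6)*x/2)


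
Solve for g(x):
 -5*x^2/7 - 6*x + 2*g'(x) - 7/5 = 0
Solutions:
 g(x) = C1 + 5*x^3/42 + 3*x^2/2 + 7*x/10


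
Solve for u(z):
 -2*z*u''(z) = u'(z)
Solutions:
 u(z) = C1 + C2*sqrt(z)


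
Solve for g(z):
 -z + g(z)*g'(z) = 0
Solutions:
 g(z) = -sqrt(C1 + z^2)
 g(z) = sqrt(C1 + z^2)


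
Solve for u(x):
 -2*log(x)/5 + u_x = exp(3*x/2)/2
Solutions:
 u(x) = C1 + 2*x*log(x)/5 - 2*x/5 + exp(3*x/2)/3


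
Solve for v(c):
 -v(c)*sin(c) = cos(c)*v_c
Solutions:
 v(c) = C1*cos(c)


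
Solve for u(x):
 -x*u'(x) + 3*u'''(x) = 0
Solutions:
 u(x) = C1 + Integral(C2*airyai(3^(2/3)*x/3) + C3*airybi(3^(2/3)*x/3), x)


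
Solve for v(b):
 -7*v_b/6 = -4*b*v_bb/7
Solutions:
 v(b) = C1 + C2*b^(73/24)


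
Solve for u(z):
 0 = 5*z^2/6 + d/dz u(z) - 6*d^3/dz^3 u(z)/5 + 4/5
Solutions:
 u(z) = C1 + C2*exp(-sqrt(30)*z/6) + C3*exp(sqrt(30)*z/6) - 5*z^3/18 - 14*z/5


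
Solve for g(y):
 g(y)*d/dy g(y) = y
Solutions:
 g(y) = -sqrt(C1 + y^2)
 g(y) = sqrt(C1 + y^2)


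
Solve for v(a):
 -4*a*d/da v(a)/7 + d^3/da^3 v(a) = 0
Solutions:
 v(a) = C1 + Integral(C2*airyai(14^(2/3)*a/7) + C3*airybi(14^(2/3)*a/7), a)


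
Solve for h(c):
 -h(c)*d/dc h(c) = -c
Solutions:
 h(c) = -sqrt(C1 + c^2)
 h(c) = sqrt(C1 + c^2)


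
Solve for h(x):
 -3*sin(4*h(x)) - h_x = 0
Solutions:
 h(x) = -acos((-C1 - exp(24*x))/(C1 - exp(24*x)))/4 + pi/2
 h(x) = acos((-C1 - exp(24*x))/(C1 - exp(24*x)))/4


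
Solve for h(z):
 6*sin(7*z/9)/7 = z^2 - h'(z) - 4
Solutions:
 h(z) = C1 + z^3/3 - 4*z + 54*cos(7*z/9)/49


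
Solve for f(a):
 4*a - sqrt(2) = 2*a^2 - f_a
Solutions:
 f(a) = C1 + 2*a^3/3 - 2*a^2 + sqrt(2)*a


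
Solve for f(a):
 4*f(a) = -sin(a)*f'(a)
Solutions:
 f(a) = C1*(cos(a)^2 + 2*cos(a) + 1)/(cos(a)^2 - 2*cos(a) + 1)


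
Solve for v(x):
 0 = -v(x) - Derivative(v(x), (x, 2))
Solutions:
 v(x) = C1*sin(x) + C2*cos(x)


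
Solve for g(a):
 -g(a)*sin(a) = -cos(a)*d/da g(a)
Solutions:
 g(a) = C1/cos(a)


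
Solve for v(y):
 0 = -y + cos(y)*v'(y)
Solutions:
 v(y) = C1 + Integral(y/cos(y), y)


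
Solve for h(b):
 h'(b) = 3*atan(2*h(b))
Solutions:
 Integral(1/atan(2*_y), (_y, h(b))) = C1 + 3*b


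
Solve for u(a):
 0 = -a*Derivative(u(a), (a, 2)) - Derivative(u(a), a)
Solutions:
 u(a) = C1 + C2*log(a)


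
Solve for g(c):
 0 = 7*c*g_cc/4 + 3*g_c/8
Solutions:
 g(c) = C1 + C2*c^(11/14)


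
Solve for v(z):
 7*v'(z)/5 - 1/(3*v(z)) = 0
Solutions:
 v(z) = -sqrt(C1 + 210*z)/21
 v(z) = sqrt(C1 + 210*z)/21


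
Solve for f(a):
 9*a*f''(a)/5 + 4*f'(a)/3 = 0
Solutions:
 f(a) = C1 + C2*a^(7/27)


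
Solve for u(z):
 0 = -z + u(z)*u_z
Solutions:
 u(z) = -sqrt(C1 + z^2)
 u(z) = sqrt(C1 + z^2)


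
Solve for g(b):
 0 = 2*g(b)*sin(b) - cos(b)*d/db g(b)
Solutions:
 g(b) = C1/cos(b)^2


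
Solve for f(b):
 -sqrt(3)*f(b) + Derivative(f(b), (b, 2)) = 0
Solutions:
 f(b) = C1*exp(-3^(1/4)*b) + C2*exp(3^(1/4)*b)


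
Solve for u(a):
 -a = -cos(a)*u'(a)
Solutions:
 u(a) = C1 + Integral(a/cos(a), a)


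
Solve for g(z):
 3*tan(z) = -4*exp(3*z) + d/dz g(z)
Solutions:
 g(z) = C1 + 4*exp(3*z)/3 - 3*log(cos(z))


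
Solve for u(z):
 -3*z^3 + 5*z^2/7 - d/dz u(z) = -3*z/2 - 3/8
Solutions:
 u(z) = C1 - 3*z^4/4 + 5*z^3/21 + 3*z^2/4 + 3*z/8


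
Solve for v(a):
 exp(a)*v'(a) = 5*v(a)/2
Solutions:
 v(a) = C1*exp(-5*exp(-a)/2)


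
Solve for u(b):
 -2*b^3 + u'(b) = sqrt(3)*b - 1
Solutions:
 u(b) = C1 + b^4/2 + sqrt(3)*b^2/2 - b


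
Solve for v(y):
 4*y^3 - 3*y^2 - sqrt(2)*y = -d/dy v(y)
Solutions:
 v(y) = C1 - y^4 + y^3 + sqrt(2)*y^2/2


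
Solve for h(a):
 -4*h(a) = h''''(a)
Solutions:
 h(a) = (C1*sin(a) + C2*cos(a))*exp(-a) + (C3*sin(a) + C4*cos(a))*exp(a)


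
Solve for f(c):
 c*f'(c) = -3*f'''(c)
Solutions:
 f(c) = C1 + Integral(C2*airyai(-3^(2/3)*c/3) + C3*airybi(-3^(2/3)*c/3), c)


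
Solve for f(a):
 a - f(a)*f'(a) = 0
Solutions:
 f(a) = -sqrt(C1 + a^2)
 f(a) = sqrt(C1 + a^2)


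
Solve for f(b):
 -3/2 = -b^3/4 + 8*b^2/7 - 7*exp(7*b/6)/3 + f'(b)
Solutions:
 f(b) = C1 + b^4/16 - 8*b^3/21 - 3*b/2 + 2*exp(7*b/6)


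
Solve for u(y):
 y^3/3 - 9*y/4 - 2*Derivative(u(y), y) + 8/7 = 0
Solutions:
 u(y) = C1 + y^4/24 - 9*y^2/16 + 4*y/7


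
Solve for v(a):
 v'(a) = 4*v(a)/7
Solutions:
 v(a) = C1*exp(4*a/7)


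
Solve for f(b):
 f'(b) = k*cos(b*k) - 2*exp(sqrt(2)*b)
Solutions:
 f(b) = C1 - sqrt(2)*exp(sqrt(2)*b) + sin(b*k)


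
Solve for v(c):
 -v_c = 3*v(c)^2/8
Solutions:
 v(c) = 8/(C1 + 3*c)


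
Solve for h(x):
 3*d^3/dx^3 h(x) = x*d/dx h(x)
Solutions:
 h(x) = C1 + Integral(C2*airyai(3^(2/3)*x/3) + C3*airybi(3^(2/3)*x/3), x)


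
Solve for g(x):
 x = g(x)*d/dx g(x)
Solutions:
 g(x) = -sqrt(C1 + x^2)
 g(x) = sqrt(C1 + x^2)


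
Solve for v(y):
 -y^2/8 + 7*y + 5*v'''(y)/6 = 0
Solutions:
 v(y) = C1 + C2*y + C3*y^2 + y^5/400 - 7*y^4/20


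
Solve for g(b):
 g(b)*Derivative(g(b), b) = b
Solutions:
 g(b) = -sqrt(C1 + b^2)
 g(b) = sqrt(C1 + b^2)
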